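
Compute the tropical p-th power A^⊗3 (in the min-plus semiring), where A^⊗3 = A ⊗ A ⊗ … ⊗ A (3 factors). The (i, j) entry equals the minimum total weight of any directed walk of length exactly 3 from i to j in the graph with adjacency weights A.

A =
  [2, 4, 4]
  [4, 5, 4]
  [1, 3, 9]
A^⊗3 =
  [6, 8, 8]
  [7, 9, 9]
  [5, 7, 7]

Each entry (A^⊗3)_ij equals the minimum over all length-3 walks i = v_0 → v_1 → … → v_3 = j of Σ_t A[v_t][v_{t+1}]. For example, for (i, j) = (0, 2) we minimise over 9 possible intermediate vertex sequences; the minimum is 8, attained along the walk 0 → 0 → 0 → 2.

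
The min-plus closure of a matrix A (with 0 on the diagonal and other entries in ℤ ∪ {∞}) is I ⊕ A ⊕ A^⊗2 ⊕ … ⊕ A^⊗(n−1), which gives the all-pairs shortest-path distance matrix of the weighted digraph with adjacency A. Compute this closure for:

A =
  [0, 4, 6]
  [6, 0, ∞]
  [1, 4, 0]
Closure =
  [0, 4, 6]
  [6, 0, 12]
  [1, 4, 0]

This is the Floyd-Warshall all-pairs shortest-path computation. For each intermediate vertex k = 0, 1, …, 2, update dist[i][j] ← min(dist[i][j], dist[i][k] + dist[k][j]). The final matrix gives, for each (i, j), the minimum total weight of any directed path from i to j (possibly empty when i = j).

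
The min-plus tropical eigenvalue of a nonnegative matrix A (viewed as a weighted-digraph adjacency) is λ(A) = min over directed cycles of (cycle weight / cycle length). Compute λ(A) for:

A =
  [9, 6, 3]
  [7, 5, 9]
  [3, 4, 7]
λ(A) = 3

Enumerate directed cycles and compute their means (weight / length). Sample:
  cycle 0 → 0: weight = 9, length = 1, mean = 9/1 ≈ 9.000
  cycle 1 → 1: weight = 5, length = 1, mean = 5/1 ≈ 5.000
  cycle 2 → 2: weight = 7, length = 1, mean = 7/1 ≈ 7.000
  cycle 0 → 1 → 0: weight = 13, length = 2, mean = 13/2 ≈ 6.500
  cycle 0 → 2 → 0: weight = 6, length = 2, mean = 6/2 ≈ 3.000
  cycle 1 → 0 → 1: weight = 13, length = 2, mean = 13/2 ≈ 6.500
Minimum mean = 3.000, attained e.g. along the cycle 0 → 2 → 0 with weight 6 and length 2. So λ(A) = 6/2 = 3.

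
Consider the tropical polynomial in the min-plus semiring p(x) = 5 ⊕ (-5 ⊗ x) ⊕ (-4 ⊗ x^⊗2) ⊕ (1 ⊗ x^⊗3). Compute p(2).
p(2) = -3

A tropical monomial a ⊗ x^⊗i evaluates to a + i · x. Evaluating each term at x = 2:
  Term 0 contributes 5 + 0 · 2 = 5
  Term 1 contributes -5 + 1 · 2 = -3
  Term 2 contributes -4 + 2 · 2 = 0
  Term 3 contributes 1 + 3 · 2 = 7
p(2) = ⊕ of these = min[5, -3, 0, 7] = -3.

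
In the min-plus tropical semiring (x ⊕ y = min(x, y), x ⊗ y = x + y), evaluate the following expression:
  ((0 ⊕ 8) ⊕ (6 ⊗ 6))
((0 ⊕ 8) ⊕ (6 ⊗ 6)) = 0

Expand innermost to outermost. Recall ⊕ takes the minimum of its arguments and ⊗ takes their sum. Working out the expression ((0 ⊕ 8) ⊕ (6 ⊗ 6)) gives 0.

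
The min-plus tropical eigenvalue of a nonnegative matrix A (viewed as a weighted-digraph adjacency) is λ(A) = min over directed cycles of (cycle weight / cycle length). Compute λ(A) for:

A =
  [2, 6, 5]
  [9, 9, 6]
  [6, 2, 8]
λ(A) = 2

Enumerate directed cycles and compute their means (weight / length). Sample:
  cycle 0 → 0: weight = 2, length = 1, mean = 2/1 ≈ 2.000
  cycle 1 → 1: weight = 9, length = 1, mean = 9/1 ≈ 9.000
  cycle 2 → 2: weight = 8, length = 1, mean = 8/1 ≈ 8.000
  cycle 0 → 1 → 0: weight = 15, length = 2, mean = 15/2 ≈ 7.500
  cycle 0 → 2 → 0: weight = 11, length = 2, mean = 11/2 ≈ 5.500
  cycle 1 → 0 → 1: weight = 15, length = 2, mean = 15/2 ≈ 7.500
Minimum mean = 2.000, attained e.g. along the cycle 0 → 0 with weight 2 and length 1. So λ(A) = 2/1 = 2.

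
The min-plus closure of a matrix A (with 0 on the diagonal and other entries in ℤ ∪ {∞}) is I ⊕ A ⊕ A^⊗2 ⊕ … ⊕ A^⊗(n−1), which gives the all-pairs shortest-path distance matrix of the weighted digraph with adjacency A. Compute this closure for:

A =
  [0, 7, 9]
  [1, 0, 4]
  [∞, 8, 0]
Closure =
  [0, 7, 9]
  [1, 0, 4]
  [9, 8, 0]

This is the Floyd-Warshall all-pairs shortest-path computation. For each intermediate vertex k = 0, 1, …, 2, update dist[i][j] ← min(dist[i][j], dist[i][k] + dist[k][j]). The final matrix gives, for each (i, j), the minimum total weight of any directed path from i to j (possibly empty when i = j).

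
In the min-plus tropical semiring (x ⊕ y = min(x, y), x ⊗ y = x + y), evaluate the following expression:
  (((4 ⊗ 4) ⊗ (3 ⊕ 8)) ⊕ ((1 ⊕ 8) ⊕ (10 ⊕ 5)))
(((4 ⊗ 4) ⊗ (3 ⊕ 8)) ⊕ ((1 ⊕ 8) ⊕ (10 ⊕ 5))) = 1

Expand innermost to outermost. Recall ⊕ takes the minimum of its arguments and ⊗ takes their sum. Working out the expression (((4 ⊗ 4) ⊗ (3 ⊕ 8)) ⊕ ((1 ⊕ 8) ⊕ (10 ⊕ 5))) gives 1.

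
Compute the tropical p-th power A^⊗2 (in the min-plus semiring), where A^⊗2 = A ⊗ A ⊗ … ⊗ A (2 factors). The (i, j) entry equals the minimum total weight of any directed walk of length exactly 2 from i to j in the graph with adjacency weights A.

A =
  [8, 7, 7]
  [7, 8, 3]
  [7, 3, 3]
A^⊗2 =
  [14, 10, 10]
  [10, 6, 6]
  [10, 6, 6]

Each entry (A^⊗2)_ij equals the minimum over all length-2 walks i = v_0 → v_1 → … → v_2 = j of Σ_t A[v_t][v_{t+1}]. For example, for (i, j) = (0, 2) we minimise over 3 possible intermediate vertex sequences; the minimum is 10, attained along the walk 0 → 1 → 2.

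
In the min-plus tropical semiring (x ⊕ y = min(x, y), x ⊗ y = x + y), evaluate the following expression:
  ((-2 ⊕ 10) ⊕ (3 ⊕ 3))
((-2 ⊕ 10) ⊕ (3 ⊕ 3)) = -2

Expand innermost to outermost. Recall ⊕ takes the minimum of its arguments and ⊗ takes their sum. Working out the expression ((-2 ⊕ 10) ⊕ (3 ⊕ 3)) gives -2.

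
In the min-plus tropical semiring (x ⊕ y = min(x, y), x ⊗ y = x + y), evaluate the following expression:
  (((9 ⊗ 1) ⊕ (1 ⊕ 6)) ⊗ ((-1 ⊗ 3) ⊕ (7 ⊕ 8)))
(((9 ⊗ 1) ⊕ (1 ⊕ 6)) ⊗ ((-1 ⊗ 3) ⊕ (7 ⊕ 8))) = 3

Expand innermost to outermost. Recall ⊕ takes the minimum of its arguments and ⊗ takes their sum. Working out the expression (((9 ⊗ 1) ⊕ (1 ⊕ 6)) ⊗ ((-1 ⊗ 3) ⊕ (7 ⊕ 8))) gives 3.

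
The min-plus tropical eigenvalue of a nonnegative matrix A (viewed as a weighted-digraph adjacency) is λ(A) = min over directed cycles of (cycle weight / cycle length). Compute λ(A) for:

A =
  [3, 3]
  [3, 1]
λ(A) = 1

Enumerate directed cycles and compute their means (weight / length). Sample:
  cycle 0 → 0: weight = 3, length = 1, mean = 3/1 ≈ 3.000
  cycle 1 → 1: weight = 1, length = 1, mean = 1/1 ≈ 1.000
  cycle 0 → 1 → 0: weight = 6, length = 2, mean = 6/2 ≈ 3.000
  cycle 1 → 0 → 1: weight = 6, length = 2, mean = 6/2 ≈ 3.000
Minimum mean = 1.000, attained e.g. along the cycle 1 → 1 with weight 1 and length 1. So λ(A) = 1/1 = 1.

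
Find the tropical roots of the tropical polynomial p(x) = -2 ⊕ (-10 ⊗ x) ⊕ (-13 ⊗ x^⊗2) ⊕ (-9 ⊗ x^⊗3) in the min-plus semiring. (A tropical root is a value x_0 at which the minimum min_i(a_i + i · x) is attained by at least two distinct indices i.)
Roots: {-4, 3, 8}

Each tropical root is a break point of the lower envelope of the lines y = a_i + i · x (there are 4 lines, with slopes 0, 1, ..., 3). Only the lines that attain the minimum somewhere contribute to roots; other lines are dominated. Here the surviving (envelope) indices are i = 3, i = 2, i = 1, i = 0.
Intersections between consecutive envelope lines give the roots: for adjacent envelope indices i < j the intersection is x = (a_i − a_j) / (j − i). Reading off the sorted break points: {-4, 3, 8}.
Verification: at each break x_0, at least two indices attain the minimum of min_i(a_i + i · x_0).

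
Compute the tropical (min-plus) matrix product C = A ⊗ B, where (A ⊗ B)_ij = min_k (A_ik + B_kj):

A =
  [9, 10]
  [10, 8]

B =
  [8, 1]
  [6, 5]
A ⊗ B =
  [16, 10]
  [14, 11]

Apply the min-plus product entry-by-entry:
  C[0][0] = min over k of (A[0][0] + B[0][0] = 9 + 8 = 17, A[0][1] + B[1][0] = 10 + 6 = 16) = 16 (attained at k = 1)
  C[0][1] = min over k of (A[0][0] + B[0][1] = 9 + 1 = 10, A[0][1] + B[1][1] = 10 + 5 = 15) = 10 (attained at k = 0)
  C[1][0] = min over k of (A[1][0] + B[0][0] = 10 + 8 = 18, A[1][1] + B[1][0] = 8 + 6 = 14) = 14 (attained at k = 1)
  C[1][1] = min over k of (A[1][0] + B[0][1] = 10 + 1 = 11, A[1][1] + B[1][1] = 8 + 5 = 13) = 11 (attained at k = 0)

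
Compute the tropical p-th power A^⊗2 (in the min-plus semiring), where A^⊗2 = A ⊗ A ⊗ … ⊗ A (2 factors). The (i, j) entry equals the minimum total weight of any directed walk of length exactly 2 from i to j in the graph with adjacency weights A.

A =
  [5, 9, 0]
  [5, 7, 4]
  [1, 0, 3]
A^⊗2 =
  [1, 0, 3]
  [5, 4, 5]
  [4, 3, 1]

Each entry (A^⊗2)_ij equals the minimum over all length-2 walks i = v_0 → v_1 → … → v_2 = j of Σ_t A[v_t][v_{t+1}]. For example, for (i, j) = (0, 2) we minimise over 3 possible intermediate vertex sequences; the minimum is 3, attained along the walk 0 → 2 → 2.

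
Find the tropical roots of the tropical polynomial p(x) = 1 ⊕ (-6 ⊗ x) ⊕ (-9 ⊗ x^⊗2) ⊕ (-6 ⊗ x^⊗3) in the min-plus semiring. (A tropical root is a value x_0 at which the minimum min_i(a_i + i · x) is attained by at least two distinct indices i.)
Roots: {-3, 3, 7}

Each tropical root is a break point of the lower envelope of the lines y = a_i + i · x (there are 4 lines, with slopes 0, 1, ..., 3). Only the lines that attain the minimum somewhere contribute to roots; other lines are dominated. Here the surviving (envelope) indices are i = 3, i = 2, i = 1, i = 0.
Intersections between consecutive envelope lines give the roots: for adjacent envelope indices i < j the intersection is x = (a_i − a_j) / (j − i). Reading off the sorted break points: {-3, 3, 7}.
Verification: at each break x_0, at least two indices attain the minimum of min_i(a_i + i · x_0).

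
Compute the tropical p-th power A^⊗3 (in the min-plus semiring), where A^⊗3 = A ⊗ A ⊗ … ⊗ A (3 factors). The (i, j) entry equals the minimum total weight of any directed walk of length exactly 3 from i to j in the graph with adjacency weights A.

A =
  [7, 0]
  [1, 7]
A^⊗3 =
  [8, 1]
  [2, 8]

Each entry (A^⊗3)_ij equals the minimum over all length-3 walks i = v_0 → v_1 → … → v_3 = j of Σ_t A[v_t][v_{t+1}]. For example, for (i, j) = (0, 1) we minimise over 4 possible intermediate vertex sequences; the minimum is 1, attained along the walk 0 → 1 → 0 → 1.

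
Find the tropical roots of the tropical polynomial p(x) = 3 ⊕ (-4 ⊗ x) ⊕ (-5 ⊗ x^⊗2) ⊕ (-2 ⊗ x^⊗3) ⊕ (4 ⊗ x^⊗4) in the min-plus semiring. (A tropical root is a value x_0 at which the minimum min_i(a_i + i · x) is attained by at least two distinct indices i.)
Roots: {-6, -3, 1, 7}

Each tropical root is a break point of the lower envelope of the lines y = a_i + i · x (there are 5 lines, with slopes 0, 1, ..., 4). Only the lines that attain the minimum somewhere contribute to roots; other lines are dominated. Here the surviving (envelope) indices are i = 4, i = 3, i = 2, i = 1, i = 0.
Intersections between consecutive envelope lines give the roots: for adjacent envelope indices i < j the intersection is x = (a_i − a_j) / (j − i). Reading off the sorted break points: {-6, -3, 1, 7}.
Verification: at each break x_0, at least two indices attain the minimum of min_i(a_i + i · x_0).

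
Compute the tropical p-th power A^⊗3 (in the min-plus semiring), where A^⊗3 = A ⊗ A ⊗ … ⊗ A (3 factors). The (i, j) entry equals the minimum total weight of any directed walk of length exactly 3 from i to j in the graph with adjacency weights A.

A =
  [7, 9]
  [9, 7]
A^⊗3 =
  [21, 23]
  [23, 21]

Each entry (A^⊗3)_ij equals the minimum over all length-3 walks i = v_0 → v_1 → … → v_3 = j of Σ_t A[v_t][v_{t+1}]. For example, for (i, j) = (0, 1) we minimise over 4 possible intermediate vertex sequences; the minimum is 23, attained along the walk 0 → 0 → 0 → 1.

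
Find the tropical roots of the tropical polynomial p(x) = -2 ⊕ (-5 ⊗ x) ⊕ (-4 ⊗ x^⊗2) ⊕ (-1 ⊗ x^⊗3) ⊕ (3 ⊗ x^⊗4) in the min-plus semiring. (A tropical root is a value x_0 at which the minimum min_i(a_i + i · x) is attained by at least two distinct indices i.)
Roots: {-4, -3, -1, 3}

Each tropical root is a break point of the lower envelope of the lines y = a_i + i · x (there are 5 lines, with slopes 0, 1, ..., 4). Only the lines that attain the minimum somewhere contribute to roots; other lines are dominated. Here the surviving (envelope) indices are i = 4, i = 3, i = 2, i = 1, i = 0.
Intersections between consecutive envelope lines give the roots: for adjacent envelope indices i < j the intersection is x = (a_i − a_j) / (j − i). Reading off the sorted break points: {-4, -3, -1, 3}.
Verification: at each break x_0, at least two indices attain the minimum of min_i(a_i + i · x_0).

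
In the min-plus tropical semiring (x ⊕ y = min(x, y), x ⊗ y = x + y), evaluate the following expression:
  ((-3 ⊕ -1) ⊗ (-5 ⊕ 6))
((-3 ⊕ -1) ⊗ (-5 ⊕ 6)) = -8

Expand innermost to outermost. Recall ⊕ takes the minimum of its arguments and ⊗ takes their sum. Working out the expression ((-3 ⊕ -1) ⊗ (-5 ⊕ 6)) gives -8.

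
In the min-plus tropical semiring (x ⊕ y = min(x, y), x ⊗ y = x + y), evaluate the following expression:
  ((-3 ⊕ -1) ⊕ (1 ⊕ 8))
((-3 ⊕ -1) ⊕ (1 ⊕ 8)) = -3

Expand innermost to outermost. Recall ⊕ takes the minimum of its arguments and ⊗ takes their sum. Working out the expression ((-3 ⊕ -1) ⊕ (1 ⊕ 8)) gives -3.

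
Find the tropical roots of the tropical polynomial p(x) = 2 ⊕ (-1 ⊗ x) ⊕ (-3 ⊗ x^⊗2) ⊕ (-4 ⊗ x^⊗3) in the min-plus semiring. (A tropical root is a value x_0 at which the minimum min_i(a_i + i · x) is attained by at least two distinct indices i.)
Roots: {1, 2, 3}

Each tropical root is a break point of the lower envelope of the lines y = a_i + i · x (there are 4 lines, with slopes 0, 1, ..., 3). Only the lines that attain the minimum somewhere contribute to roots; other lines are dominated. Here the surviving (envelope) indices are i = 3, i = 2, i = 1, i = 0.
Intersections between consecutive envelope lines give the roots: for adjacent envelope indices i < j the intersection is x = (a_i − a_j) / (j − i). Reading off the sorted break points: {1, 2, 3}.
Verification: at each break x_0, at least two indices attain the minimum of min_i(a_i + i · x_0).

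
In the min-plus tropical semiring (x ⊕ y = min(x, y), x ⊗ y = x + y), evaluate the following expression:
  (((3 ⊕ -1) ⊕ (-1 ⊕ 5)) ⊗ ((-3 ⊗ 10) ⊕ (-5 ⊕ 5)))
(((3 ⊕ -1) ⊕ (-1 ⊕ 5)) ⊗ ((-3 ⊗ 10) ⊕ (-5 ⊕ 5))) = -6

Expand innermost to outermost. Recall ⊕ takes the minimum of its arguments and ⊗ takes their sum. Working out the expression (((3 ⊕ -1) ⊕ (-1 ⊕ 5)) ⊗ ((-3 ⊗ 10) ⊕ (-5 ⊕ 5))) gives -6.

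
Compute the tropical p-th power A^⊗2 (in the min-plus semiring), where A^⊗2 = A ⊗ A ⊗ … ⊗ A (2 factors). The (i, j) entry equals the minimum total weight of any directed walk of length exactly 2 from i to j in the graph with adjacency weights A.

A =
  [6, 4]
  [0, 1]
A^⊗2 =
  [4, 5]
  [1, 2]

Each entry (A^⊗2)_ij equals the minimum over all length-2 walks i = v_0 → v_1 → … → v_2 = j of Σ_t A[v_t][v_{t+1}]. For example, for (i, j) = (0, 1) we minimise over 2 possible intermediate vertex sequences; the minimum is 5, attained along the walk 0 → 1 → 1.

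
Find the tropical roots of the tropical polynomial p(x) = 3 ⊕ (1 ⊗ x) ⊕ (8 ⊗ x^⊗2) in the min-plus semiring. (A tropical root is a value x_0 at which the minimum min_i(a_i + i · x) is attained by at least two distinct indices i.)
Roots: {-7, 2}

Each tropical root is a break point of the lower envelope of the lines y = a_i + i · x (there are 3 lines, with slopes 0, 1, ..., 2). Only the lines that attain the minimum somewhere contribute to roots; other lines are dominated. Here the surviving (envelope) indices are i = 2, i = 1, i = 0.
Intersections between consecutive envelope lines give the roots: for adjacent envelope indices i < j the intersection is x = (a_i − a_j) / (j − i). Reading off the sorted break points: {-7, 2}.
Verification: at each break x_0, at least two indices attain the minimum of min_i(a_i + i · x_0).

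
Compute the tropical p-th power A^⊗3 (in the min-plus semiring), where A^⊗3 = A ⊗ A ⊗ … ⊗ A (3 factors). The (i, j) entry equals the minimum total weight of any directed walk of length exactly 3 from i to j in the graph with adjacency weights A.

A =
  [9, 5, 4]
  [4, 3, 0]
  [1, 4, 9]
A^⊗3 =
  [6, 9, 8]
  [4, 6, 4]
  [5, 8, 6]

Each entry (A^⊗3)_ij equals the minimum over all length-3 walks i = v_0 → v_1 → … → v_3 = j of Σ_t A[v_t][v_{t+1}]. For example, for (i, j) = (0, 2) we minimise over 9 possible intermediate vertex sequences; the minimum is 8, attained along the walk 0 → 1 → 1 → 2.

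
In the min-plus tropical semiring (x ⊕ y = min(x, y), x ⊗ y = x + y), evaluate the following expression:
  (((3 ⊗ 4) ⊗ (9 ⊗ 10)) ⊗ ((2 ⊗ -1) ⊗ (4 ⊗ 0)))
(((3 ⊗ 4) ⊗ (9 ⊗ 10)) ⊗ ((2 ⊗ -1) ⊗ (4 ⊗ 0))) = 31

Expand innermost to outermost. Recall ⊕ takes the minimum of its arguments and ⊗ takes their sum. Working out the expression (((3 ⊗ 4) ⊗ (9 ⊗ 10)) ⊗ ((2 ⊗ -1) ⊗ (4 ⊗ 0))) gives 31.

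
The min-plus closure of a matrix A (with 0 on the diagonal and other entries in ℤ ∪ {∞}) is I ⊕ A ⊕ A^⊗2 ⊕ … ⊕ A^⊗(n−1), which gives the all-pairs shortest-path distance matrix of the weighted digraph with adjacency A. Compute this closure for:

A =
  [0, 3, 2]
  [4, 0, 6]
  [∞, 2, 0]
Closure =
  [0, 3, 2]
  [4, 0, 6]
  [6, 2, 0]

This is the Floyd-Warshall all-pairs shortest-path computation. For each intermediate vertex k = 0, 1, …, 2, update dist[i][j] ← min(dist[i][j], dist[i][k] + dist[k][j]). The final matrix gives, for each (i, j), the minimum total weight of any directed path from i to j (possibly empty when i = j).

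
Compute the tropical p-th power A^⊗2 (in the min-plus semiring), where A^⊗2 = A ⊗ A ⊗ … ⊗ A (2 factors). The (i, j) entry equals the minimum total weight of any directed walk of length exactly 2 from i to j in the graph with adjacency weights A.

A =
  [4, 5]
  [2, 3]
A^⊗2 =
  [7, 8]
  [5, 6]

Each entry (A^⊗2)_ij equals the minimum over all length-2 walks i = v_0 → v_1 → … → v_2 = j of Σ_t A[v_t][v_{t+1}]. For example, for (i, j) = (0, 1) we minimise over 2 possible intermediate vertex sequences; the minimum is 8, attained along the walk 0 → 1 → 1.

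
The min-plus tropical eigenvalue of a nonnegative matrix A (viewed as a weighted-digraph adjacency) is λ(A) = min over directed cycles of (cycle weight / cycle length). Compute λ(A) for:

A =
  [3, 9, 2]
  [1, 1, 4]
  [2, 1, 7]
λ(A) = 1

Enumerate directed cycles and compute their means (weight / length). Sample:
  cycle 0 → 0: weight = 3, length = 1, mean = 3/1 ≈ 3.000
  cycle 1 → 1: weight = 1, length = 1, mean = 1/1 ≈ 1.000
  cycle 2 → 2: weight = 7, length = 1, mean = 7/1 ≈ 7.000
  cycle 0 → 1 → 0: weight = 10, length = 2, mean = 10/2 ≈ 5.000
  cycle 0 → 2 → 0: weight = 4, length = 2, mean = 4/2 ≈ 2.000
  cycle 1 → 0 → 1: weight = 10, length = 2, mean = 10/2 ≈ 5.000
Minimum mean = 1.000, attained e.g. along the cycle 1 → 1 with weight 1 and length 1. So λ(A) = 1/1 = 1.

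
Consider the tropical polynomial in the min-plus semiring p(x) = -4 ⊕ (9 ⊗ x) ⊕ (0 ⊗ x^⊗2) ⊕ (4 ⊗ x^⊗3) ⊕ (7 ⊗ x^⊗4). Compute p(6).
p(6) = -4

A tropical monomial a ⊗ x^⊗i evaluates to a + i · x. Evaluating each term at x = 6:
  Term 0 contributes -4 + 0 · 6 = -4
  Term 1 contributes 9 + 1 · 6 = 15
  Term 2 contributes 0 + 2 · 6 = 12
  Term 3 contributes 4 + 3 · 6 = 22
  Term 4 contributes 7 + 4 · 6 = 31
p(6) = ⊕ of these = min[-4, 15, 12, 22, 31] = -4.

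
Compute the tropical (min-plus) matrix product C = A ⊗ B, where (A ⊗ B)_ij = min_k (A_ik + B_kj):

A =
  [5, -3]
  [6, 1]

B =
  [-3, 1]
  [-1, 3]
A ⊗ B =
  [-4, 0]
  [0, 4]

Apply the min-plus product entry-by-entry:
  C[0][0] = min over k of (A[0][0] + B[0][0] = 5 + -3 = 2, A[0][1] + B[1][0] = -3 + -1 = -4) = -4 (attained at k = 1)
  C[0][1] = min over k of (A[0][0] + B[0][1] = 5 + 1 = 6, A[0][1] + B[1][1] = -3 + 3 = 0) = 0 (attained at k = 1)
  C[1][0] = min over k of (A[1][0] + B[0][0] = 6 + -3 = 3, A[1][1] + B[1][0] = 1 + -1 = 0) = 0 (attained at k = 1)
  C[1][1] = min over k of (A[1][0] + B[0][1] = 6 + 1 = 7, A[1][1] + B[1][1] = 1 + 3 = 4) = 4 (attained at k = 1)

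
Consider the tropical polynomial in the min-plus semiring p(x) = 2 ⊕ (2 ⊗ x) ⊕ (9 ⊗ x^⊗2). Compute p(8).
p(8) = 2

A tropical monomial a ⊗ x^⊗i evaluates to a + i · x. Evaluating each term at x = 8:
  Term 0 contributes 2 + 0 · 8 = 2
  Term 1 contributes 2 + 1 · 8 = 10
  Term 2 contributes 9 + 2 · 8 = 25
p(8) = ⊕ of these = min[2, 10, 25] = 2.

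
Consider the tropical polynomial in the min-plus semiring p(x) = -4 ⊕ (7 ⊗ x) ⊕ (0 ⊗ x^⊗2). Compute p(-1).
p(-1) = -4

A tropical monomial a ⊗ x^⊗i evaluates to a + i · x. Evaluating each term at x = -1:
  Term 0 contributes -4 + 0 · -1 = -4
  Term 1 contributes 7 + 1 · -1 = 6
  Term 2 contributes 0 + 2 · -1 = -2
p(-1) = ⊕ of these = min[-4, 6, -2] = -4.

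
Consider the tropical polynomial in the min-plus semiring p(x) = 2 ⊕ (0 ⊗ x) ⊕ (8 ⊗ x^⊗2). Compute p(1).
p(1) = 1

A tropical monomial a ⊗ x^⊗i evaluates to a + i · x. Evaluating each term at x = 1:
  Term 0 contributes 2 + 0 · 1 = 2
  Term 1 contributes 0 + 1 · 1 = 1
  Term 2 contributes 8 + 2 · 1 = 10
p(1) = ⊕ of these = min[2, 1, 10] = 1.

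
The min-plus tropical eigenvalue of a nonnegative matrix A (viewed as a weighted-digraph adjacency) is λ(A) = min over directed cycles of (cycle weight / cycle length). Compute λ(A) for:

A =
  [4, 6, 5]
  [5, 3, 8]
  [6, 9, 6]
λ(A) = 3

Enumerate directed cycles and compute their means (weight / length). Sample:
  cycle 0 → 0: weight = 4, length = 1, mean = 4/1 ≈ 4.000
  cycle 1 → 1: weight = 3, length = 1, mean = 3/1 ≈ 3.000
  cycle 2 → 2: weight = 6, length = 1, mean = 6/1 ≈ 6.000
  cycle 0 → 1 → 0: weight = 11, length = 2, mean = 11/2 ≈ 5.500
  cycle 0 → 2 → 0: weight = 11, length = 2, mean = 11/2 ≈ 5.500
  cycle 1 → 0 → 1: weight = 11, length = 2, mean = 11/2 ≈ 5.500
Minimum mean = 3.000, attained e.g. along the cycle 1 → 1 with weight 3 and length 1. So λ(A) = 3/1 = 3.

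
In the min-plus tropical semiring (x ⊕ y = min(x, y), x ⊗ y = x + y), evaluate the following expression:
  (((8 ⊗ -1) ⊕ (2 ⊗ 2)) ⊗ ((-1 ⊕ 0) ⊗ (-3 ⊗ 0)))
(((8 ⊗ -1) ⊕ (2 ⊗ 2)) ⊗ ((-1 ⊕ 0) ⊗ (-3 ⊗ 0))) = 0

Expand innermost to outermost. Recall ⊕ takes the minimum of its arguments and ⊗ takes their sum. Working out the expression (((8 ⊗ -1) ⊕ (2 ⊗ 2)) ⊗ ((-1 ⊕ 0) ⊗ (-3 ⊗ 0))) gives 0.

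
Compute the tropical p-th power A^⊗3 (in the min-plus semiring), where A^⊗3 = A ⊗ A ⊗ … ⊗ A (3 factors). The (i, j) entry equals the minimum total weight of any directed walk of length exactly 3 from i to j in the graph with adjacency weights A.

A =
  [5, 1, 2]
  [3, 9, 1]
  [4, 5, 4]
A^⊗3 =
  [6, 5, 6]
  [7, 6, 5]
  [8, 9, 6]

Each entry (A^⊗3)_ij equals the minimum over all length-3 walks i = v_0 → v_1 → … → v_3 = j of Σ_t A[v_t][v_{t+1}]. For example, for (i, j) = (0, 2) we minimise over 9 possible intermediate vertex sequences; the minimum is 6, attained along the walk 0 → 1 → 0 → 2.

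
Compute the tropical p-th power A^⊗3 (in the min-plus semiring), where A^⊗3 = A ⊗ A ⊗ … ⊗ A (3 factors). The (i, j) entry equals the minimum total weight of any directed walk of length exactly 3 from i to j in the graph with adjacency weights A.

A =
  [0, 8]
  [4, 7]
A^⊗3 =
  [0, 8]
  [4, 12]

Each entry (A^⊗3)_ij equals the minimum over all length-3 walks i = v_0 → v_1 → … → v_3 = j of Σ_t A[v_t][v_{t+1}]. For example, for (i, j) = (0, 1) we minimise over 4 possible intermediate vertex sequences; the minimum is 8, attained along the walk 0 → 0 → 0 → 1.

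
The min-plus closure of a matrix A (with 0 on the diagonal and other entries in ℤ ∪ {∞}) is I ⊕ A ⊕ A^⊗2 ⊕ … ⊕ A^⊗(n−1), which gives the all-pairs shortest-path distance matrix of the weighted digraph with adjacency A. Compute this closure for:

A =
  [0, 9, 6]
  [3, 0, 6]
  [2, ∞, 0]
Closure =
  [0, 9, 6]
  [3, 0, 6]
  [2, 11, 0]

This is the Floyd-Warshall all-pairs shortest-path computation. For each intermediate vertex k = 0, 1, …, 2, update dist[i][j] ← min(dist[i][j], dist[i][k] + dist[k][j]). The final matrix gives, for each (i, j), the minimum total weight of any directed path from i to j (possibly empty when i = j).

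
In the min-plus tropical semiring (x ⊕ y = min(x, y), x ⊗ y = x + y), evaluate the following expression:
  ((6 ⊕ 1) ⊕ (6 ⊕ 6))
((6 ⊕ 1) ⊕ (6 ⊕ 6)) = 1

Expand innermost to outermost. Recall ⊕ takes the minimum of its arguments and ⊗ takes their sum. Working out the expression ((6 ⊕ 1) ⊕ (6 ⊕ 6)) gives 1.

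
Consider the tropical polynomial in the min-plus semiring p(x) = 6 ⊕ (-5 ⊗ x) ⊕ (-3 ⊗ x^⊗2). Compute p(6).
p(6) = 1

A tropical monomial a ⊗ x^⊗i evaluates to a + i · x. Evaluating each term at x = 6:
  Term 0 contributes 6 + 0 · 6 = 6
  Term 1 contributes -5 + 1 · 6 = 1
  Term 2 contributes -3 + 2 · 6 = 9
p(6) = ⊕ of these = min[6, 1, 9] = 1.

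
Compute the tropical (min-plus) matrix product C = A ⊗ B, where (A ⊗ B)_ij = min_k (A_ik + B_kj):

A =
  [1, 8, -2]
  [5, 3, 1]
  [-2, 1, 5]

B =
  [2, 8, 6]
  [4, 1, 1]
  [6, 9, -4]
A ⊗ B =
  [3, 7, -6]
  [7, 4, -3]
  [0, 2, 1]

Apply the min-plus product entry-by-entry:
  C[0][0] = min over k of (A[0][0] + B[0][0] = 1 + 2 = 3, A[0][1] + B[1][0] = 8 + 4 = 12, A[0][2] + B[2][0] = -2 + 6 = 4) = 3 (attained at k = 0)
  C[0][1] = min over k of (A[0][0] + B[0][1] = 1 + 8 = 9, A[0][1] + B[1][1] = 8 + 1 = 9, A[0][2] + B[2][1] = -2 + 9 = 7) = 7 (attained at k = 2)
  C[0][2] = min over k of (A[0][0] + B[0][2] = 1 + 6 = 7, A[0][1] + B[1][2] = 8 + 1 = 9, A[0][2] + B[2][2] = -2 + -4 = -6) = -6 (attained at k = 2)
  C[1][0] = min over k of (A[1][0] + B[0][0] = 5 + 2 = 7, A[1][1] + B[1][0] = 3 + 4 = 7, A[1][2] + B[2][0] = 1 + 6 = 7) = 7 (attained at k = 0)
  C[1][1] = min over k of (A[1][0] + B[0][1] = 5 + 8 = 13, A[1][1] + B[1][1] = 3 + 1 = 4, A[1][2] + B[2][1] = 1 + 9 = 10) = 4 (attained at k = 1)
  C[1][2] = min over k of (A[1][0] + B[0][2] = 5 + 6 = 11, A[1][1] + B[1][2] = 3 + 1 = 4, A[1][2] + B[2][2] = 1 + -4 = -3) = -3 (attained at k = 2)
  C[2][0] = min over k of (A[2][0] + B[0][0] = -2 + 2 = 0, A[2][1] + B[1][0] = 1 + 4 = 5, A[2][2] + B[2][0] = 5 + 6 = 11) = 0 (attained at k = 0)
  C[2][1] = min over k of (A[2][0] + B[0][1] = -2 + 8 = 6, A[2][1] + B[1][1] = 1 + 1 = 2, A[2][2] + B[2][1] = 5 + 9 = 14) = 2 (attained at k = 1)
  C[2][2] = min over k of (A[2][0] + B[0][2] = -2 + 6 = 4, A[2][1] + B[1][2] = 1 + 1 = 2, A[2][2] + B[2][2] = 5 + -4 = 1) = 1 (attained at k = 2)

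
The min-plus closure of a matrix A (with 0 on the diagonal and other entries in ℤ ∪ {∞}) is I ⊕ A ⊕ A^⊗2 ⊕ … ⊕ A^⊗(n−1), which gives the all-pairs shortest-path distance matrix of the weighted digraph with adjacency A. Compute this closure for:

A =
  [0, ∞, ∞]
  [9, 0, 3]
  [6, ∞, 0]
Closure =
  [0, ∞, ∞]
  [9, 0, 3]
  [6, ∞, 0]

This is the Floyd-Warshall all-pairs shortest-path computation. For each intermediate vertex k = 0, 1, …, 2, update dist[i][j] ← min(dist[i][j], dist[i][k] + dist[k][j]). The final matrix gives, for each (i, j), the minimum total weight of any directed path from i to j (possibly empty when i = j).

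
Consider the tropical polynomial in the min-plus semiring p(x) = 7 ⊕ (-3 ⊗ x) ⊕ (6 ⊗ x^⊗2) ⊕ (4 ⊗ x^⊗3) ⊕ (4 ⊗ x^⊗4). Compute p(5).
p(5) = 2

A tropical monomial a ⊗ x^⊗i evaluates to a + i · x. Evaluating each term at x = 5:
  Term 0 contributes 7 + 0 · 5 = 7
  Term 1 contributes -3 + 1 · 5 = 2
  Term 2 contributes 6 + 2 · 5 = 16
  Term 3 contributes 4 + 3 · 5 = 19
  Term 4 contributes 4 + 4 · 5 = 24
p(5) = ⊕ of these = min[7, 2, 16, 19, 24] = 2.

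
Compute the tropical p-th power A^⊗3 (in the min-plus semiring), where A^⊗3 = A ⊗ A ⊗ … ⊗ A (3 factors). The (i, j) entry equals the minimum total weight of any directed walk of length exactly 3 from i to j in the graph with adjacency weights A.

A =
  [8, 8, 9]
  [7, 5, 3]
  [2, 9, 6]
A^⊗3 =
  [13, 18, 16]
  [10, 13, 13]
  [13, 15, 13]

Each entry (A^⊗3)_ij equals the minimum over all length-3 walks i = v_0 → v_1 → … → v_3 = j of Σ_t A[v_t][v_{t+1}]. For example, for (i, j) = (0, 2) we minimise over 9 possible intermediate vertex sequences; the minimum is 16, attained along the walk 0 → 1 → 1 → 2.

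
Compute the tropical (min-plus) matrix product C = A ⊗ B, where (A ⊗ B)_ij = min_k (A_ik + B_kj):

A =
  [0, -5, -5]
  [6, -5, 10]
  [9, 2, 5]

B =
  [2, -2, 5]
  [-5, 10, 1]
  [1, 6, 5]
A ⊗ B =
  [-10, -2, -4]
  [-10, 4, -4]
  [-3, 7, 3]

Apply the min-plus product entry-by-entry:
  C[0][0] = min over k of (A[0][0] + B[0][0] = 0 + 2 = 2, A[0][1] + B[1][0] = -5 + -5 = -10, A[0][2] + B[2][0] = -5 + 1 = -4) = -10 (attained at k = 1)
  C[0][1] = min over k of (A[0][0] + B[0][1] = 0 + -2 = -2, A[0][1] + B[1][1] = -5 + 10 = 5, A[0][2] + B[2][1] = -5 + 6 = 1) = -2 (attained at k = 0)
  C[0][2] = min over k of (A[0][0] + B[0][2] = 0 + 5 = 5, A[0][1] + B[1][2] = -5 + 1 = -4, A[0][2] + B[2][2] = -5 + 5 = 0) = -4 (attained at k = 1)
  C[1][0] = min over k of (A[1][0] + B[0][0] = 6 + 2 = 8, A[1][1] + B[1][0] = -5 + -5 = -10, A[1][2] + B[2][0] = 10 + 1 = 11) = -10 (attained at k = 1)
  C[1][1] = min over k of (A[1][0] + B[0][1] = 6 + -2 = 4, A[1][1] + B[1][1] = -5 + 10 = 5, A[1][2] + B[2][1] = 10 + 6 = 16) = 4 (attained at k = 0)
  C[1][2] = min over k of (A[1][0] + B[0][2] = 6 + 5 = 11, A[1][1] + B[1][2] = -5 + 1 = -4, A[1][2] + B[2][2] = 10 + 5 = 15) = -4 (attained at k = 1)
  C[2][0] = min over k of (A[2][0] + B[0][0] = 9 + 2 = 11, A[2][1] + B[1][0] = 2 + -5 = -3, A[2][2] + B[2][0] = 5 + 1 = 6) = -3 (attained at k = 1)
  C[2][1] = min over k of (A[2][0] + B[0][1] = 9 + -2 = 7, A[2][1] + B[1][1] = 2 + 10 = 12, A[2][2] + B[2][1] = 5 + 6 = 11) = 7 (attained at k = 0)
  C[2][2] = min over k of (A[2][0] + B[0][2] = 9 + 5 = 14, A[2][1] + B[1][2] = 2 + 1 = 3, A[2][2] + B[2][2] = 5 + 5 = 10) = 3 (attained at k = 1)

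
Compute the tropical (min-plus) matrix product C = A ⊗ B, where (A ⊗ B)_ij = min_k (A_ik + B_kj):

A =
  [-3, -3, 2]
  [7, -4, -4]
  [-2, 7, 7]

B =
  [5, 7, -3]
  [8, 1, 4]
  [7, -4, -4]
A ⊗ B =
  [2, -2, -6]
  [3, -8, -8]
  [3, 3, -5]

Apply the min-plus product entry-by-entry:
  C[0][0] = min over k of (A[0][0] + B[0][0] = -3 + 5 = 2, A[0][1] + B[1][0] = -3 + 8 = 5, A[0][2] + B[2][0] = 2 + 7 = 9) = 2 (attained at k = 0)
  C[0][1] = min over k of (A[0][0] + B[0][1] = -3 + 7 = 4, A[0][1] + B[1][1] = -3 + 1 = -2, A[0][2] + B[2][1] = 2 + -4 = -2) = -2 (attained at k = 1)
  C[0][2] = min over k of (A[0][0] + B[0][2] = -3 + -3 = -6, A[0][1] + B[1][2] = -3 + 4 = 1, A[0][2] + B[2][2] = 2 + -4 = -2) = -6 (attained at k = 0)
  C[1][0] = min over k of (A[1][0] + B[0][0] = 7 + 5 = 12, A[1][1] + B[1][0] = -4 + 8 = 4, A[1][2] + B[2][0] = -4 + 7 = 3) = 3 (attained at k = 2)
  C[1][1] = min over k of (A[1][0] + B[0][1] = 7 + 7 = 14, A[1][1] + B[1][1] = -4 + 1 = -3, A[1][2] + B[2][1] = -4 + -4 = -8) = -8 (attained at k = 2)
  C[1][2] = min over k of (A[1][0] + B[0][2] = 7 + -3 = 4, A[1][1] + B[1][2] = -4 + 4 = 0, A[1][2] + B[2][2] = -4 + -4 = -8) = -8 (attained at k = 2)
  C[2][0] = min over k of (A[2][0] + B[0][0] = -2 + 5 = 3, A[2][1] + B[1][0] = 7 + 8 = 15, A[2][2] + B[2][0] = 7 + 7 = 14) = 3 (attained at k = 0)
  C[2][1] = min over k of (A[2][0] + B[0][1] = -2 + 7 = 5, A[2][1] + B[1][1] = 7 + 1 = 8, A[2][2] + B[2][1] = 7 + -4 = 3) = 3 (attained at k = 2)
  C[2][2] = min over k of (A[2][0] + B[0][2] = -2 + -3 = -5, A[2][1] + B[1][2] = 7 + 4 = 11, A[2][2] + B[2][2] = 7 + -4 = 3) = -5 (attained at k = 0)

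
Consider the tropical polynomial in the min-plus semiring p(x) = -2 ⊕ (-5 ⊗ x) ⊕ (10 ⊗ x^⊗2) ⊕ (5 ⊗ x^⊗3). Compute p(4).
p(4) = -2

A tropical monomial a ⊗ x^⊗i evaluates to a + i · x. Evaluating each term at x = 4:
  Term 0 contributes -2 + 0 · 4 = -2
  Term 1 contributes -5 + 1 · 4 = -1
  Term 2 contributes 10 + 2 · 4 = 18
  Term 3 contributes 5 + 3 · 4 = 17
p(4) = ⊕ of these = min[-2, -1, 18, 17] = -2.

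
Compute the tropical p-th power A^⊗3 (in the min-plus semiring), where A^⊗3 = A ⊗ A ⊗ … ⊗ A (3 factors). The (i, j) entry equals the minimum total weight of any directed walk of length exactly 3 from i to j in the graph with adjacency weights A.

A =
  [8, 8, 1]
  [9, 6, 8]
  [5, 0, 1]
A^⊗3 =
  [7, 2, 3]
  [14, 9, 10]
  [7, 2, 3]

Each entry (A^⊗3)_ij equals the minimum over all length-3 walks i = v_0 → v_1 → … → v_3 = j of Σ_t A[v_t][v_{t+1}]. For example, for (i, j) = (0, 2) we minimise over 9 possible intermediate vertex sequences; the minimum is 3, attained along the walk 0 → 2 → 2 → 2.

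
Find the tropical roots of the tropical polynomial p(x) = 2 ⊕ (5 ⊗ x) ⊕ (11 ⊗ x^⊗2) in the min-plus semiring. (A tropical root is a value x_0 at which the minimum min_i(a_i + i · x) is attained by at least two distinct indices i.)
Roots: {-6, -3}

Each tropical root is a break point of the lower envelope of the lines y = a_i + i · x (there are 3 lines, with slopes 0, 1, ..., 2). Only the lines that attain the minimum somewhere contribute to roots; other lines are dominated. Here the surviving (envelope) indices are i = 2, i = 1, i = 0.
Intersections between consecutive envelope lines give the roots: for adjacent envelope indices i < j the intersection is x = (a_i − a_j) / (j − i). Reading off the sorted break points: {-6, -3}.
Verification: at each break x_0, at least two indices attain the minimum of min_i(a_i + i · x_0).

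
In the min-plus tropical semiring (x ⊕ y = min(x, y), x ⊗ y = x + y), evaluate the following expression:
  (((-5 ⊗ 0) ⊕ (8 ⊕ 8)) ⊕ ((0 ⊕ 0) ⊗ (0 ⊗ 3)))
(((-5 ⊗ 0) ⊕ (8 ⊕ 8)) ⊕ ((0 ⊕ 0) ⊗ (0 ⊗ 3))) = -5

Expand innermost to outermost. Recall ⊕ takes the minimum of its arguments and ⊗ takes their sum. Working out the expression (((-5 ⊗ 0) ⊕ (8 ⊕ 8)) ⊕ ((0 ⊕ 0) ⊗ (0 ⊗ 3))) gives -5.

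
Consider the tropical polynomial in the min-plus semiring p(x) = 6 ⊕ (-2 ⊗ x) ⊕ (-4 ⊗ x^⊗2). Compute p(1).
p(1) = -2

A tropical monomial a ⊗ x^⊗i evaluates to a + i · x. Evaluating each term at x = 1:
  Term 0 contributes 6 + 0 · 1 = 6
  Term 1 contributes -2 + 1 · 1 = -1
  Term 2 contributes -4 + 2 · 1 = -2
p(1) = ⊕ of these = min[6, -1, -2] = -2.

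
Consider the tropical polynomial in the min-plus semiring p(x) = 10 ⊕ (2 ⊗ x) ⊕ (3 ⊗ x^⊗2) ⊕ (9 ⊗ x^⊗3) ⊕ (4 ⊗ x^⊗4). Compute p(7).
p(7) = 9

A tropical monomial a ⊗ x^⊗i evaluates to a + i · x. Evaluating each term at x = 7:
  Term 0 contributes 10 + 0 · 7 = 10
  Term 1 contributes 2 + 1 · 7 = 9
  Term 2 contributes 3 + 2 · 7 = 17
  Term 3 contributes 9 + 3 · 7 = 30
  Term 4 contributes 4 + 4 · 7 = 32
p(7) = ⊕ of these = min[10, 9, 17, 30, 32] = 9.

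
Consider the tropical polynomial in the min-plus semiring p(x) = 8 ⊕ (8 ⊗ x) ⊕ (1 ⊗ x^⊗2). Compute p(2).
p(2) = 5

A tropical monomial a ⊗ x^⊗i evaluates to a + i · x. Evaluating each term at x = 2:
  Term 0 contributes 8 + 0 · 2 = 8
  Term 1 contributes 8 + 1 · 2 = 10
  Term 2 contributes 1 + 2 · 2 = 5
p(2) = ⊕ of these = min[8, 10, 5] = 5.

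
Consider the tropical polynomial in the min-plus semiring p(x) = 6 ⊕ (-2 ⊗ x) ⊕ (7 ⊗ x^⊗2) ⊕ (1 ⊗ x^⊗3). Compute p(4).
p(4) = 2

A tropical monomial a ⊗ x^⊗i evaluates to a + i · x. Evaluating each term at x = 4:
  Term 0 contributes 6 + 0 · 4 = 6
  Term 1 contributes -2 + 1 · 4 = 2
  Term 2 contributes 7 + 2 · 4 = 15
  Term 3 contributes 1 + 3 · 4 = 13
p(4) = ⊕ of these = min[6, 2, 15, 13] = 2.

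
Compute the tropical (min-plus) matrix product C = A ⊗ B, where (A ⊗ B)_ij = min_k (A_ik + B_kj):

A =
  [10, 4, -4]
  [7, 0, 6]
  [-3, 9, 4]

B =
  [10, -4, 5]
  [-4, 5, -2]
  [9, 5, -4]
A ⊗ B =
  [0, 1, -8]
  [-4, 3, -2]
  [5, -7, 0]

Apply the min-plus product entry-by-entry:
  C[0][0] = min over k of (A[0][0] + B[0][0] = 10 + 10 = 20, A[0][1] + B[1][0] = 4 + -4 = 0, A[0][2] + B[2][0] = -4 + 9 = 5) = 0 (attained at k = 1)
  C[0][1] = min over k of (A[0][0] + B[0][1] = 10 + -4 = 6, A[0][1] + B[1][1] = 4 + 5 = 9, A[0][2] + B[2][1] = -4 + 5 = 1) = 1 (attained at k = 2)
  C[0][2] = min over k of (A[0][0] + B[0][2] = 10 + 5 = 15, A[0][1] + B[1][2] = 4 + -2 = 2, A[0][2] + B[2][2] = -4 + -4 = -8) = -8 (attained at k = 2)
  C[1][0] = min over k of (A[1][0] + B[0][0] = 7 + 10 = 17, A[1][1] + B[1][0] = 0 + -4 = -4, A[1][2] + B[2][0] = 6 + 9 = 15) = -4 (attained at k = 1)
  C[1][1] = min over k of (A[1][0] + B[0][1] = 7 + -4 = 3, A[1][1] + B[1][1] = 0 + 5 = 5, A[1][2] + B[2][1] = 6 + 5 = 11) = 3 (attained at k = 0)
  C[1][2] = min over k of (A[1][0] + B[0][2] = 7 + 5 = 12, A[1][1] + B[1][2] = 0 + -2 = -2, A[1][2] + B[2][2] = 6 + -4 = 2) = -2 (attained at k = 1)
  C[2][0] = min over k of (A[2][0] + B[0][0] = -3 + 10 = 7, A[2][1] + B[1][0] = 9 + -4 = 5, A[2][2] + B[2][0] = 4 + 9 = 13) = 5 (attained at k = 1)
  C[2][1] = min over k of (A[2][0] + B[0][1] = -3 + -4 = -7, A[2][1] + B[1][1] = 9 + 5 = 14, A[2][2] + B[2][1] = 4 + 5 = 9) = -7 (attained at k = 0)
  C[2][2] = min over k of (A[2][0] + B[0][2] = -3 + 5 = 2, A[2][1] + B[1][2] = 9 + -2 = 7, A[2][2] + B[2][2] = 4 + -4 = 0) = 0 (attained at k = 2)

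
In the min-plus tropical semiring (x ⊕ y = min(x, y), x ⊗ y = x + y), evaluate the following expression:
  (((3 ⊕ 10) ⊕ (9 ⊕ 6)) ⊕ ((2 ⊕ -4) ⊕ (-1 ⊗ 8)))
(((3 ⊕ 10) ⊕ (9 ⊕ 6)) ⊕ ((2 ⊕ -4) ⊕ (-1 ⊗ 8))) = -4

Expand innermost to outermost. Recall ⊕ takes the minimum of its arguments and ⊗ takes their sum. Working out the expression (((3 ⊕ 10) ⊕ (9 ⊕ 6)) ⊕ ((2 ⊕ -4) ⊕ (-1 ⊗ 8))) gives -4.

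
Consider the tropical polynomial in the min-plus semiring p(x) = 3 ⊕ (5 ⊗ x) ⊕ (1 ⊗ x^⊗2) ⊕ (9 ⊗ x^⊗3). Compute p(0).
p(0) = 1

A tropical monomial a ⊗ x^⊗i evaluates to a + i · x. Evaluating each term at x = 0:
  Term 0 contributes 3 + 0 · 0 = 3
  Term 1 contributes 5 + 1 · 0 = 5
  Term 2 contributes 1 + 2 · 0 = 1
  Term 3 contributes 9 + 3 · 0 = 9
p(0) = ⊕ of these = min[3, 5, 1, 9] = 1.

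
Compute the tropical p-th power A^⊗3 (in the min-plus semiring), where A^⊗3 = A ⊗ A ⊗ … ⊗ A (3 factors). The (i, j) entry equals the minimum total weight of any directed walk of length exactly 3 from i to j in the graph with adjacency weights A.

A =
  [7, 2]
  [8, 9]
A^⊗3 =
  [17, 12]
  [18, 17]

Each entry (A^⊗3)_ij equals the minimum over all length-3 walks i = v_0 → v_1 → … → v_3 = j of Σ_t A[v_t][v_{t+1}]. For example, for (i, j) = (0, 1) we minimise over 4 possible intermediate vertex sequences; the minimum is 12, attained along the walk 0 → 1 → 0 → 1.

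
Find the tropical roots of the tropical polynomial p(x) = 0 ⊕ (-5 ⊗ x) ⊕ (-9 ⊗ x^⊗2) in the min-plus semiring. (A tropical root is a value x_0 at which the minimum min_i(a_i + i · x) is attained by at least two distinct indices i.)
Roots: {4, 5}

Each tropical root is a break point of the lower envelope of the lines y = a_i + i · x (there are 3 lines, with slopes 0, 1, ..., 2). Only the lines that attain the minimum somewhere contribute to roots; other lines are dominated. Here the surviving (envelope) indices are i = 2, i = 1, i = 0.
Intersections between consecutive envelope lines give the roots: for adjacent envelope indices i < j the intersection is x = (a_i − a_j) / (j − i). Reading off the sorted break points: {4, 5}.
Verification: at each break x_0, at least two indices attain the minimum of min_i(a_i + i · x_0).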